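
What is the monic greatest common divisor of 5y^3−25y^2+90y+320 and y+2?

y+2

Repeated division with remainder:
  5y^3−25y^2+90y+320 = (5y^2−35y+160)(y+2) + (0)
The last nonzero remainder y+2 is already monic.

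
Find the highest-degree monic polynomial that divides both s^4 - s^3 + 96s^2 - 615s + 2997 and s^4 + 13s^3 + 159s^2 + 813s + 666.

s^2 + 6s + 111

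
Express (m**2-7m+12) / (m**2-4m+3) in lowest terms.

Apply the Euclidean algorithm:
  m**2-7m+12 = (m**2-4m+3) + (-3m+9)
  m**2-4m+3 = (-(1/3)m+1/3)(-3m+9) + (0)
Last nonzero remainder: -3m+9. Dividing through by -3 gives the monic gcd m-3.
Cancel m-3 from numerator and denominator to get the reduced form.

(m-4)/(m-1)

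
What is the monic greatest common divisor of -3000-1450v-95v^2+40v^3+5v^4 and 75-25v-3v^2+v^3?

5+v

Euclidean algorithm in ℚ[v]:
  5v^4+40v^3-95v^2-1450v-3000 = (5v+55)(v^3-3v^2-25v+75) + (195v^2-450v-7125)
  v^3-3v^2-25v+75 = ((1/195)v-3/845)(195v^2-450v-7125) + ((1680/169)v+8400/169)
  195v^2-450v-7125 = ((2197/112)v-16055/112)((1680/169)v+8400/169) + (0)
Last nonzero remainder: (1680/169)v+8400/169. Dividing through by 1680/169 gives the monic gcd v+5.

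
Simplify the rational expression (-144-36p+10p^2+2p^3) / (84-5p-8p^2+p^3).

Apply the Euclidean algorithm:
  2p^3+10p^2-36p-144 = (2)(p^3-8p^2-5p+84) + (26p^2-26p-312)
  p^3-8p^2-5p+84 = ((1/26)p-7/26)(26p^2-26p-312) + (0)
Last nonzero remainder: 26p^2-26p-312. Dividing through by 26 gives the monic gcd p^2-p-12.
Cancel p^2-p-12 from numerator and denominator to get the reduced form.

(12+2p)/(-7+p)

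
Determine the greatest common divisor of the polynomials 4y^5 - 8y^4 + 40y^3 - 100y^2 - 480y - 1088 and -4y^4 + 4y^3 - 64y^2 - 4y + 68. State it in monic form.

By polynomial division,
  4y^5 - 8y^4 + 40y^3 - 100y^2 - 480y - 1088 = (-y + 1)(-4y^4 + 4y^3 - 64y^2 - 4y + 68) + (-28y^3 - 40y^2 - 408y - 1156)
  -4y^4 + 4y^3 - 64y^2 - 4y + 68 = ((1/7)y - 17/49)(-28y^3 - 40y^2 - 408y - 1156) + (-(960/49)y^2 + (960/49)y - 16320/49)
  -28y^3 - 40y^2 - 408y - 1156 = ((343/240)y + 833/240)(-(960/49)y^2 + (960/49)y - 16320/49) + (0)
Last nonzero remainder: -(960/49)y^2 + (960/49)y - 16320/49. Dividing through by -960/49 gives the monic gcd y^2 - y + 17.

y^2 - y + 17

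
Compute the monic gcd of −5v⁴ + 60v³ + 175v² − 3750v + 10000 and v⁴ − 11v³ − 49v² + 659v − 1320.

v² + 3v − 40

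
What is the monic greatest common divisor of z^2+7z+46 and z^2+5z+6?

1

Apply the Euclidean algorithm:
  z^2+7z+46 = (z^2+5z+6) + (2z+40)
  z^2+5z+6 = ((1/2)z-15/2)(2z+40) + (306)
  2z+40 = ((1/153)z+20/153)(306) + (0)
The last nonzero remainder is the constant 306, so the polynomials are coprime and gcd = 1.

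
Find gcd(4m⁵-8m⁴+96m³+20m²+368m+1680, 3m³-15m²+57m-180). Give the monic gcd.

m²-m+15

Repeated division with remainder:
  4m⁵-8m⁴+96m³+20m²+368m+1680 = ((4/3)m²+4m+80/3)(3m³-15m²+57m-180) + (432m²-432m+6480)
  3m³-15m²+57m-180 = ((1/144)m-1/36)(432m²-432m+6480) + (0)
Last nonzero remainder: 432m²-432m+6480. Dividing through by 432 gives the monic gcd m²-m+15.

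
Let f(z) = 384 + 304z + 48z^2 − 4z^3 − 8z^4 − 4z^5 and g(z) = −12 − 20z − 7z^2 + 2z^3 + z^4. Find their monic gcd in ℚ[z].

−12 − 8z + z^2 + z^3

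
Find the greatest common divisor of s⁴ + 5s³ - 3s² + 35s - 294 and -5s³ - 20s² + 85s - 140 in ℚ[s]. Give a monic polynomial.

By polynomial division,
  s⁴ + 5s³ - 3s² + 35s - 294 = (-(1/5)s - 1/5)(-5s³ - 20s² + 85s - 140) + (10s² + 24s - 322)
  -5s³ - 20s² + 85s - 140 = (-(1/2)s - 4/5)(10s² + 24s - 322) + (-(284/5)s - 1988/5)
  10s² + 24s - 322 = (-(25/142)s + 115/142)(-(284/5)s - 1988/5) + (0)
Last nonzero remainder: -(284/5)s - 1988/5. Dividing through by -284/5 gives the monic gcd s + 7.

s + 7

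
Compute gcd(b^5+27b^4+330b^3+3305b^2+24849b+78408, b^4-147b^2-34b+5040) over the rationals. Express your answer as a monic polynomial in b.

Repeated division with remainder:
  b^5+27b^4+330b^3+3305b^2+24849b+78408 = (b+27)(b^4-147b^2-34b+5040) + (477b^3+7308b^2+20727b-57672)
  b^4-147b^2-34b+5040 = ((1/477)b-812/25281)(477b^3+7308b^2+20727b-57672) + ((124362/2809)b^2+(2114154/2809)b+8954064/2809)
  477b^3+7308b^2+20727b-57672 = ((148877/13818)b-250001/13818)((124362/2809)b^2+(2114154/2809)b+8954064/2809) + (0)
Last nonzero remainder: (124362/2809)b^2+(2114154/2809)b+8954064/2809. Dividing through by 124362/2809 gives the monic gcd b^2+17b+72.

b^2+17b+72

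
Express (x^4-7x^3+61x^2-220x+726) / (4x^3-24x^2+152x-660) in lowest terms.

By polynomial division,
  x^4-7x^3+61x^2-220x+726 = ((1/4)x-1/4)(4x^3-24x^2+152x-660) + (17x^2-17x+561)
  4x^3-24x^2+152x-660 = ((4/17)x-20/17)(17x^2-17x+561) + (0)
Last nonzero remainder: 17x^2-17x+561. Dividing through by 17 gives the monic gcd x^2-x+33.
Cancel x^2-x+33 from numerator and denominator to get the reduced form.

(x^2-6x+22)/(4x-20)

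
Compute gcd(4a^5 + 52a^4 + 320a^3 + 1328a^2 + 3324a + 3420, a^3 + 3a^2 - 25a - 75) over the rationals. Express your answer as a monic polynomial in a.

Apply the Euclidean algorithm:
  4a^5 + 52a^4 + 320a^3 + 1328a^2 + 3324a + 3420 = (4a^2 + 40a + 300)(a^3 + 3a^2 - 25a - 75) + (1728a^2 + 13824a + 25920)
  a^3 + 3a^2 - 25a - 75 = ((1/1728)a - 5/1728)(1728a^2 + 13824a + 25920) + (0)
Last nonzero remainder: 1728a^2 + 13824a + 25920. Dividing through by 1728 gives the monic gcd a^2 + 8a + 15.

a^2 + 8a + 15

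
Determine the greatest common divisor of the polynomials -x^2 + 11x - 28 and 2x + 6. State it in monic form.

Apply the Euclidean algorithm:
  -x^2 + 11x - 28 = (-(1/2)x + 7)(2x + 6) + (-70)
  2x + 6 = (-(1/35)x - 3/35)(-70) + (0)
The last nonzero remainder is the constant -70, so the polynomials are coprime and gcd = 1.

1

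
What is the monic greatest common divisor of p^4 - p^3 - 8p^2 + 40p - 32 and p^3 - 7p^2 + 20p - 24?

Euclidean algorithm in ℚ[p]:
  p^4 - p^3 - 8p^2 + 40p - 32 = (p + 6)(p^3 - 7p^2 + 20p - 24) + (14p^2 - 56p + 112)
  p^3 - 7p^2 + 20p - 24 = ((1/14)p - 3/14)(14p^2 - 56p + 112) + (0)
Last nonzero remainder: 14p^2 - 56p + 112. Dividing through by 14 gives the monic gcd p^2 - 4p + 8.

p^2 - 4p + 8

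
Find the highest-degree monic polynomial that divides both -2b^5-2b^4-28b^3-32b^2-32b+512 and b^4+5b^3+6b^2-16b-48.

Euclidean algorithm in ℚ[b]:
  -2b^5-2b^4-28b^3-32b^2-32b+512 = (-2b+8)(b^4+5b^3+6b^2-16b-48) + (-56b^3-112b^2+896)
  b^4+5b^3+6b^2-16b-48 = (-(1/56)b-3/56)(-56b^3-112b^2+896) + (0)
Last nonzero remainder: -56b^3-112b^2+896. Dividing through by -56 gives the monic gcd b^3+2b^2-16.

b^3+2b^2-16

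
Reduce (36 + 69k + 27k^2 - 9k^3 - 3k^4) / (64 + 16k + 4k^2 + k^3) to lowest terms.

(9 + 15k + 3k^2 - 3k^3)/(16 + k^2)

Euclidean algorithm in ℚ[k]:
  -3k^4 - 9k^3 + 27k^2 + 69k + 36 = (-3k + 3)(k^3 + 4k^2 + 16k + 64) + (63k^2 + 213k - 156)
  k^3 + 4k^2 + 16k + 64 = ((1/63)k + 13/1323)(63k^2 + 213k - 156) + ((7225/441)k + 28900/441)
  63k^2 + 213k - 156 = ((27783/7225)k - 17199/7225)((7225/441)k + 28900/441) + (0)
Last nonzero remainder: (7225/441)k + 28900/441. Dividing through by 7225/441 gives the monic gcd k + 4.
Cancel k + 4 from numerator and denominator to get the reduced form.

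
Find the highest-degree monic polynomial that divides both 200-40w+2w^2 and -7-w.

Euclidean algorithm in ℚ[w]:
  2w^2-40w+200 = (-2w+54)(-w-7) + (578)
  -w-7 = (-(1/578)w-7/578)(578) + (0)
The last nonzero remainder is the constant 578, so the polynomials are coprime and gcd = 1.

1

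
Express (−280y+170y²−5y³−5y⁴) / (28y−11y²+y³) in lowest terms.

(70−25y−5y²)/(−7+y)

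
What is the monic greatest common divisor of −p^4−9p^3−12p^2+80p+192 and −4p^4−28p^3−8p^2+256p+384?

Apply the Euclidean algorithm:
  −p^4−9p^3−12p^2+80p+192 = (1/4)(−4p^4−28p^3−8p^2+256p+384) + (−2p^3−10p^2+16p+96)
  −4p^4−28p^3−8p^2+256p+384 = (2p+4)(−2p^3−10p^2+16p+96) + (0)
Last nonzero remainder: −2p^3−10p^2+16p+96. Dividing through by −2 gives the monic gcd p^3+5p^2−8p−48.

p^3+5p^2−8p−48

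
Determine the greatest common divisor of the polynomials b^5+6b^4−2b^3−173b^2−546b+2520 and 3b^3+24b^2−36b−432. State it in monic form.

b^2+2b−24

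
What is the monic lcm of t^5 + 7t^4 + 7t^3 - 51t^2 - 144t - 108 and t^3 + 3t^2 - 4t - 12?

Repeated division with remainder:
  t^5 + 7t^4 + 7t^3 - 51t^2 - 144t - 108 = (t^2 + 4t - 1)(t^3 + 3t^2 - 4t - 12) + (-20t^2 - 100t - 120)
  t^3 + 3t^2 - 4t - 12 = (-(1/20)t + 1/10)(-20t^2 - 100t - 120) + (0)
Last nonzero remainder: -20t^2 - 100t - 120. Dividing through by -20 gives the monic gcd t^2 + 5t + 6.
Then lcm(f, g) = f·g / gcd(f, g); expanding and making the result monic gives the answer.

t^6 + 5t^5 - 7t^4 - 65t^3 - 42t^2 + 180t + 216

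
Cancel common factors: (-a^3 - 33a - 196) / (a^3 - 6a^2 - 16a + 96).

(-a^2 + 4a - 49)/(a^2 - 10a + 24)

By polynomial division,
  -a^3 - 33a - 196 = (-1)(a^3 - 6a^2 - 16a + 96) + (-6a^2 - 49a - 100)
  a^3 - 6a^2 - 16a + 96 = (-(1/6)a + 85/36)(-6a^2 - 49a - 100) + ((2989/36)a + 2989/9)
  -6a^2 - 49a - 100 = (-(216/2989)a - 900/2989)((2989/36)a + 2989/9) + (0)
Last nonzero remainder: (2989/36)a + 2989/9. Dividing through by 2989/36 gives the monic gcd a + 4.
Cancel a + 4 from numerator and denominator to get the reduced form.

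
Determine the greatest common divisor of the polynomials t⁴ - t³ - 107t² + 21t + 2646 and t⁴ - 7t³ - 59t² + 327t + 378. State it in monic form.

Repeated division with remainder:
  t⁴ - t³ - 107t² + 21t + 2646 = (t⁴ - 7t³ - 59t² + 327t + 378) + (6t³ - 48t² - 306t + 2268)
  t⁴ - 7t³ - 59t² + 327t + 378 = ((1/6)t + 1/6)(6t³ - 48t² - 306t + 2268) + (0)
Last nonzero remainder: 6t³ - 48t² - 306t + 2268. Dividing through by 6 gives the monic gcd t³ - 8t² - 51t + 378.

t³ - 8t² - 51t + 378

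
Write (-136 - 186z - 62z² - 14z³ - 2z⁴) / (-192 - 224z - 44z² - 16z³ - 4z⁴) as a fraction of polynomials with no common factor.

(17 + 2z + z²)/(24 - 2z + 2z²)

Apply the Euclidean algorithm:
  -2z⁴ - 14z³ - 62z² - 186z - 136 = (1/2)(-4z⁴ - 16z³ - 44z² - 224z - 192) + (-6z³ - 40z² - 74z - 40)
  -4z⁴ - 16z³ - 44z² - 224z - 192 = ((2/3)z - 16/9)(-6z³ - 40z² - 74z - 40) + (-(592/9)z² - (2960/9)z - 2368/9)
  -6z³ - 40z² - 74z - 40 = ((27/296)z + 45/296)(-(592/9)z² - (2960/9)z - 2368/9) + (0)
Last nonzero remainder: -(592/9)z² - (2960/9)z - 2368/9. Dividing through by -592/9 gives the monic gcd z² + 5z + 4.
Cancel z² + 5z + 4 from numerator and denominator to get the reduced form.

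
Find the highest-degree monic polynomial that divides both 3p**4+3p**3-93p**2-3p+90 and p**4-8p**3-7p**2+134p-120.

Apply the Euclidean algorithm:
  3p**4+3p**3-93p**2-3p+90 = (3)(p**4-8p**3-7p**2+134p-120) + (27p**3-72p**2-405p+450)
  p**4-8p**3-7p**2+134p-120 = ((1/27)p-16/81)(27p**3-72p**2-405p+450) + (-(56/9)p**2+(112/3)p-280/9)
  27p**3-72p**2-405p+450 = (-(243/56)p-405/28)(-(56/9)p**2+(112/3)p-280/9) + (0)
Last nonzero remainder: -(56/9)p**2+(112/3)p-280/9. Dividing through by -56/9 gives the monic gcd p**2-6p+5.

p**2-6p+5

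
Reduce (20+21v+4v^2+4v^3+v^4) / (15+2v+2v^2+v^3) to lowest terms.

Apply the Euclidean algorithm:
  v^4+4v^3+4v^2+21v+20 = (v+2)(v^3+2v^2+2v+15) + (-2v^2+2v-10)
  v^3+2v^2+2v+15 = (-(1/2)v-3/2)(-2v^2+2v-10) + (0)
Last nonzero remainder: -2v^2+2v-10. Dividing through by -2 gives the monic gcd v^2-v+5.
Cancel v^2-v+5 from numerator and denominator to get the reduced form.

(4+5v+v^2)/(3+v)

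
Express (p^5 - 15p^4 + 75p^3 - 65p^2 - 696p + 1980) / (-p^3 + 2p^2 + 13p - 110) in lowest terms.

(-p^3 + 8p^2 + 3p - 90)/(p + 5)

Apply the Euclidean algorithm:
  p^5 - 15p^4 + 75p^3 - 65p^2 - 696p + 1980 = (-p^2 + 13p - 62)(-p^3 + 2p^2 + 13p - 110) + (-220p^2 + 1540p - 4840)
  -p^3 + 2p^2 + 13p - 110 = ((1/220)p + 1/44)(-220p^2 + 1540p - 4840) + (0)
Last nonzero remainder: -220p^2 + 1540p - 4840. Dividing through by -220 gives the monic gcd p^2 - 7p + 22.
Cancel p^2 - 7p + 22 from numerator and denominator to get the reduced form.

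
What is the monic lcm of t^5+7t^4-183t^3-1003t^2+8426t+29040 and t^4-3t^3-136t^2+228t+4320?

t^7+22t^6-24t^5-3370t^4-16501t^3+101268t^2+890604t+1568160

Apply the Euclidean algorithm:
  t^5+7t^4-183t^3-1003t^2+8426t+29040 = (t+10)(t^4-3t^3-136t^2+228t+4320) + (-17t^3+129t^2+1826t-14160)
  t^4-3t^3-136t^2+228t+4320 = (-(1/17)t-78/289)(-17t^3+129t^2+1826t-14160) + ((1800/289)t^2-(32400/289)t+144000/289)
  -17t^3+129t^2+1826t-14160 = (-(4913/1800)t-17051/600)((1800/289)t^2-(32400/289)t+144000/289) + (0)
Last nonzero remainder: (1800/289)t^2-(32400/289)t+144000/289. Dividing through by 1800/289 gives the monic gcd t^2-18t+80.
Then lcm(f, g) = f·g / gcd(f, g); expanding and making the result monic gives the answer.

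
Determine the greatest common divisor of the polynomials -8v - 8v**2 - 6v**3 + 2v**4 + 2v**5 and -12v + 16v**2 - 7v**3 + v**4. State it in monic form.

-2v + v**2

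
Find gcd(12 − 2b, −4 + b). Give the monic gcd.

Apply the Euclidean algorithm:
  −2b + 12 = (−2)(b − 4) + (4)
  b − 4 = ((1/4)b − 1)(4) + (0)
The last nonzero remainder is the constant 4, so the polynomials are coprime and gcd = 1.

1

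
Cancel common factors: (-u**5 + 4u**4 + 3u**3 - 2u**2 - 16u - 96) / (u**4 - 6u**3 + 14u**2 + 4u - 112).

Repeated division with remainder:
  -u**5 + 4u**4 + 3u**3 - 2u**2 - 16u - 96 = (-u - 2)(u**4 - 6u**3 + 14u**2 + 4u - 112) + (5u**3 + 30u**2 - 120u - 320)
  u**4 - 6u**3 + 14u**2 + 4u - 112 = ((1/5)u - 12/5)(5u**3 + 30u**2 - 120u - 320) + (110u**2 - 220u - 880)
  5u**3 + 30u**2 - 120u - 320 = ((1/22)u + 4/11)(110u**2 - 220u - 880) + (0)
Last nonzero remainder: 110u**2 - 220u - 880. Dividing through by 110 gives the monic gcd u**2 - 2u - 8.
Cancel u**2 - 2u - 8 from numerator and denominator to get the reduced form.

(-u**3 + 2u**2 - u + 12)/(u**2 - 4u + 14)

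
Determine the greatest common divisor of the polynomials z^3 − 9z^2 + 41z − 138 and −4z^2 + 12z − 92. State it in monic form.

z^2 − 3z + 23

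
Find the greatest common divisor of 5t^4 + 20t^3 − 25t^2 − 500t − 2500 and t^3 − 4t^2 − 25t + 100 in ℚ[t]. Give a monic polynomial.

Apply the Euclidean algorithm:
  5t^4 + 20t^3 − 25t^2 − 500t − 2500 = (5t + 40)(t^3 − 4t^2 − 25t + 100) + (260t^2 − 6500)
  t^3 − 4t^2 − 25t + 100 = ((1/260)t − 1/65)(260t^2 − 6500) + (0)
Last nonzero remainder: 260t^2 − 6500. Dividing through by 260 gives the monic gcd t^2 − 25.

t^2 − 25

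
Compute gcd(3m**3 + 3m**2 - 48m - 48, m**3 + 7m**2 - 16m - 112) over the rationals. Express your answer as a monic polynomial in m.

m**2 - 16

Repeated division with remainder:
  3m**3 + 3m**2 - 48m - 48 = (3)(m**3 + 7m**2 - 16m - 112) + (-18m**2 + 288)
  m**3 + 7m**2 - 16m - 112 = (-(1/18)m - 7/18)(-18m**2 + 288) + (0)
Last nonzero remainder: -18m**2 + 288. Dividing through by -18 gives the monic gcd m**2 - 16.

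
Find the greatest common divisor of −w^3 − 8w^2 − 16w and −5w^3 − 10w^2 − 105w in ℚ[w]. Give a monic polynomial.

w

Euclidean algorithm in ℚ[w]:
  −w^3 − 8w^2 − 16w = (1/5)(−5w^3 − 10w^2 − 105w) + (−6w^2 + 5w)
  −5w^3 − 10w^2 − 105w = ((5/6)w + 85/36)(−6w^2 + 5w) + (−(4205/36)w)
  −6w^2 + 5w = ((216/4205)w − 36/841)(−(4205/36)w) + (0)
Last nonzero remainder: −(4205/36)w. Dividing through by −4205/36 gives the monic gcd w.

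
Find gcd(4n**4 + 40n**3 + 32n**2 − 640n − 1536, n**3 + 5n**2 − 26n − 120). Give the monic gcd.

n**2 + 10n + 24

Euclidean algorithm in ℚ[n]:
  4n**4 + 40n**3 + 32n**2 − 640n − 1536 = (4n + 20)(n**3 + 5n**2 − 26n − 120) + (36n**2 + 360n + 864)
  n**3 + 5n**2 − 26n − 120 = ((1/36)n − 5/36)(36n**2 + 360n + 864) + (0)
Last nonzero remainder: 36n**2 + 360n + 864. Dividing through by 36 gives the monic gcd n**2 + 10n + 24.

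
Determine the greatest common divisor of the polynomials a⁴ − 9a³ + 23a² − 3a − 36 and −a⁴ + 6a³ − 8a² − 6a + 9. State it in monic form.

a³ − 5a² + 3a + 9

Euclidean algorithm in ℚ[a]:
  a⁴ − 9a³ + 23a² − 3a − 36 = (−1)(−a⁴ + 6a³ − 8a² − 6a + 9) + (−3a³ + 15a² − 9a − 27)
  −a⁴ + 6a³ − 8a² − 6a + 9 = ((1/3)a − 1/3)(−3a³ + 15a² − 9a − 27) + (0)
Last nonzero remainder: −3a³ + 15a² − 9a − 27. Dividing through by −3 gives the monic gcd a³ − 5a² + 3a + 9.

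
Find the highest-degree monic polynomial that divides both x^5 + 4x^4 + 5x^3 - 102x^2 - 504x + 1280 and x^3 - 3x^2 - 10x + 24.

Euclidean algorithm in ℚ[x]:
  x^5 + 4x^4 + 5x^3 - 102x^2 - 504x + 1280 = (x^2 + 7x + 36)(x^3 - 3x^2 - 10x + 24) + (52x^2 - 312x + 416)
  x^3 - 3x^2 - 10x + 24 = ((1/52)x + 3/52)(52x^2 - 312x + 416) + (0)
Last nonzero remainder: 52x^2 - 312x + 416. Dividing through by 52 gives the monic gcd x^2 - 6x + 8.

x^2 - 6x + 8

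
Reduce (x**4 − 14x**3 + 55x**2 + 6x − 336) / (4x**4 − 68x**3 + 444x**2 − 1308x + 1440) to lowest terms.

Euclidean algorithm in ℚ[x]:
  x**4 − 14x**3 + 55x**2 + 6x − 336 = (1/4)(4x**4 − 68x**3 + 444x**2 − 1308x + 1440) + (3x**3 − 56x**2 + 333x − 696)
  4x**4 − 68x**3 + 444x**2 − 1308x + 1440 = ((4/3)x + 20/9)(3x**3 − 56x**2 + 333x − 696) + ((1120/9)x**2 − 1120x + 8960/3)
  3x**3 − 56x**2 + 333x − 696 = ((27/1120)x − 261/1120)((1120/9)x**2 − 1120x + 8960/3) + (0)
Last nonzero remainder: (1120/9)x**2 − 1120x + 8960/3. Dividing through by 1120/9 gives the monic gcd x**2 − 9x + 24.
Cancel x**2 − 9x + 24 from numerator and denominator to get the reduced form.

(x**2 − 5x − 14)/(4x**2 − 32x + 60)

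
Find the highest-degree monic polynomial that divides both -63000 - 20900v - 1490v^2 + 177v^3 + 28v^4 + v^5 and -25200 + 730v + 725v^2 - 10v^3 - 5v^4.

-90 + v + v^2

Apply the Euclidean algorithm:
  v^5 + 28v^4 + 177v^3 - 1490v^2 - 20900v - 63000 = (-(1/5)v - 26/5)(-5v^4 - 10v^3 + 725v^2 + 730v - 25200) + (270v^3 + 2426v^2 - 22144v - 194040)
  -5v^4 - 10v^3 + 725v^2 + 730v - 25200 = (-(1/54)v + 943/7290)(270v^3 + 2426v^2 - 22144v - 194040) + ((4046/3645)v^2 + (4046/3645)v - 8092/81)
  270v^3 + 2426v^2 - 22144v - 194040 = ((492075/2023)v + 561330/289)((4046/3645)v^2 + (4046/3645)v - 8092/81) + (0)
Last nonzero remainder: (4046/3645)v^2 + (4046/3645)v - 8092/81. Dividing through by 4046/3645 gives the monic gcd v^2 + v - 90.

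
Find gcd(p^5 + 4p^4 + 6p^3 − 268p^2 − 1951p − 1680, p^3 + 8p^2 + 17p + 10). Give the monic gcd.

p^2 + 6p + 5

Euclidean algorithm in ℚ[p]:
  p^5 + 4p^4 + 6p^3 − 268p^2 − 1951p − 1680 = (p^2 − 4p + 21)(p^3 + 8p^2 + 17p + 10) + (−378p^2 − 2268p − 1890)
  p^3 + 8p^2 + 17p + 10 = (−(1/378)p − 1/189)(−378p^2 − 2268p − 1890) + (0)
Last nonzero remainder: −378p^2 − 2268p − 1890. Dividing through by −378 gives the monic gcd p^2 + 6p + 5.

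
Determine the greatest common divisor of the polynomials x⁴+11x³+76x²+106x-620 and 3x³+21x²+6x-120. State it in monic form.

x²+3x-10

By polynomial division,
  x⁴+11x³+76x²+106x-620 = ((1/3)x+4/3)(3x³+21x²+6x-120) + (46x²+138x-460)
  3x³+21x²+6x-120 = ((3/46)x+6/23)(46x²+138x-460) + (0)
Last nonzero remainder: 46x²+138x-460. Dividing through by 46 gives the monic gcd x²+3x-10.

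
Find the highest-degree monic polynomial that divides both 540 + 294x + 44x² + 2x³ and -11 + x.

1

Euclidean algorithm in ℚ[x]:
  2x³ + 44x² + 294x + 540 = (2x² + 66x + 1020)(x - 11) + (11760)
  x - 11 = ((1/11760)x - 11/11760)(11760) + (0)
The last nonzero remainder is the constant 11760, so the polynomials are coprime and gcd = 1.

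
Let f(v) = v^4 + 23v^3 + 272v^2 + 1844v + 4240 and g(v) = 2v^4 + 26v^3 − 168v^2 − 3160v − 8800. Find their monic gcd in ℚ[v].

v^2 + 14v + 40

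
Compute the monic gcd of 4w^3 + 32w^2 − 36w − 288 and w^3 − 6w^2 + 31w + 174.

w + 3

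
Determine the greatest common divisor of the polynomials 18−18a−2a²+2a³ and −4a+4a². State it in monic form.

−1+a

Euclidean algorithm in ℚ[a]:
  2a³−2a²−18a+18 = ((1/2)a)(4a²−4a) + (−18a+18)
  4a²−4a = (−(2/9)a)(−18a+18) + (0)
Last nonzero remainder: −18a+18. Dividing through by −18 gives the monic gcd a−1.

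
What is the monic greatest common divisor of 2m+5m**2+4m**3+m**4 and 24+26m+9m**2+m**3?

Repeated division with remainder:
  m**4+4m**3+5m**2+2m = (m−5)(m**3+9m**2+26m+24) + (24m**2+108m+120)
  m**3+9m**2+26m+24 = ((1/24)m+3/16)(24m**2+108m+120) + ((3/4)m+3/2)
  24m**2+108m+120 = (32m+80)((3/4)m+3/2) + (0)
Last nonzero remainder: (3/4)m+3/2. Dividing through by 3/4 gives the monic gcd m+2.

2+m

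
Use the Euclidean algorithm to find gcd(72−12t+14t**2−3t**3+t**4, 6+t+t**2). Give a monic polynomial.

Repeated division with remainder:
  t**4−3t**3+14t**2−12t+72 = (t**2−4t+12)(t**2+t+6) + (0)
The last nonzero remainder t**2+t+6 is already monic.

6+t+t**2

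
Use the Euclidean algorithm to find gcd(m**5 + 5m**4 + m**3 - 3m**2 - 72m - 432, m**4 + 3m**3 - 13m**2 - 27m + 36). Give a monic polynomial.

Apply the Euclidean algorithm:
  m**5 + 5m**4 + m**3 - 3m**2 - 72m - 432 = (m + 2)(m**4 + 3m**3 - 13m**2 - 27m + 36) + (8m**3 + 50m**2 - 54m - 504)
  m**4 + 3m**3 - 13m**2 - 27m + 36 = ((1/8)m - 13/32)(8m**3 + 50m**2 - 54m - 504) + ((225/16)m**2 + (225/16)m - 675/4)
  8m**3 + 50m**2 - 54m - 504 = ((128/225)m + 224/75)((225/16)m**2 + (225/16)m - 675/4) + (0)
Last nonzero remainder: (225/16)m**2 + (225/16)m - 675/4. Dividing through by 225/16 gives the monic gcd m**2 + m - 12.

m**2 + m - 12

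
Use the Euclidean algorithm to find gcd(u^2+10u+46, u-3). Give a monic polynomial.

1

Euclidean algorithm in ℚ[u]:
  u^2+10u+46 = (u+13)(u-3) + (85)
  u-3 = ((1/85)u-3/85)(85) + (0)
The last nonzero remainder is the constant 85, so the polynomials are coprime and gcd = 1.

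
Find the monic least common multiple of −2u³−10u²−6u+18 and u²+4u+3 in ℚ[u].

u⁴+6u³+8u²−6u−9

Repeated division with remainder:
  −2u³−10u²−6u+18 = (−2u−2)(u²+4u+3) + (8u+24)
  u²+4u+3 = ((1/8)u+1/8)(8u+24) + (0)
Last nonzero remainder: 8u+24. Dividing through by 8 gives the monic gcd u+3.
Then lcm(f, g) = f·g / gcd(f, g); expanding and making the result monic gives the answer.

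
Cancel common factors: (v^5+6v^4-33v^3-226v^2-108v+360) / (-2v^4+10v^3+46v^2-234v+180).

(-v^2-8v-12)/(2v-6)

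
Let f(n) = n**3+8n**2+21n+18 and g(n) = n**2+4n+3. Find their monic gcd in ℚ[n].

Euclidean algorithm in ℚ[n]:
  n**3+8n**2+21n+18 = (n+4)(n**2+4n+3) + (2n+6)
  n**2+4n+3 = ((1/2)n+1/2)(2n+6) + (0)
Last nonzero remainder: 2n+6. Dividing through by 2 gives the monic gcd n+3.

n+3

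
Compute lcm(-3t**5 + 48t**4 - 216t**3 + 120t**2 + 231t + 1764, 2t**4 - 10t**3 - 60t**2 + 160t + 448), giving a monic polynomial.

Repeated division with remainder:
  -3t**5 + 48t**4 - 216t**3 + 120t**2 + 231t + 1764 = (-(3/2)t + 33/2)(2t**4 - 10t**3 - 60t**2 + 160t + 448) + (-141t**3 + 1350t**2 - 1737t - 5628)
  2t**4 - 10t**3 - 60t**2 + 160t + 448 = (-(2/141)t - 430/6627)(-141t**3 + 1350t**2 - 1737t - 5628) + ((6534/2209)t**2 - (71874/2209)t + 182952/2209)
  -141t**3 + 1350t**2 - 1737t - 5628 = (-(103823/2178)t - 148003/2178)((6534/2209)t**2 - (71874/2209)t + 182952/2209) + (0)
Last nonzero remainder: (6534/2209)t**2 - (71874/2209)t + 182952/2209. Dividing through by 6534/2209 gives the monic gcd t**2 - 11t + 28.
Then lcm(f, g) = f·g / gcd(f, g); expanding and making the result monic gives the answer.

t**7 - 10t**6 - 16t**5 + 264t**4 + 259t**3 - 1370t**2 - 4144t - 4704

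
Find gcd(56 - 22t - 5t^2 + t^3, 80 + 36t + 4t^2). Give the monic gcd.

By polynomial division,
  t^3 - 5t^2 - 22t + 56 = ((1/4)t - 7/2)(4t^2 + 36t + 80) + (84t + 336)
  4t^2 + 36t + 80 = ((1/21)t + 5/21)(84t + 336) + (0)
Last nonzero remainder: 84t + 336. Dividing through by 84 gives the monic gcd t + 4.

4 + t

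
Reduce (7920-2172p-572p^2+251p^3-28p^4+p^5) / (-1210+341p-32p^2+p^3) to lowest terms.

(72-6p-7p^2+p^3)/(-11+p)

Euclidean algorithm in ℚ[p]:
  p^5-28p^4+251p^3-572p^2-2172p+7920 = (p^2+4p+38)(p^3-32p^2+341p-1210) + (490p^2-10290p+53900)
  p^3-32p^2+341p-1210 = ((1/490)p-11/490)(490p^2-10290p+53900) + (0)
Last nonzero remainder: 490p^2-10290p+53900. Dividing through by 490 gives the monic gcd p^2-21p+110.
Cancel p^2-21p+110 from numerator and denominator to get the reduced form.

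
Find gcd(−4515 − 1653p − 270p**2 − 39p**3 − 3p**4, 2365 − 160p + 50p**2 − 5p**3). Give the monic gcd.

Repeated division with remainder:
  −3p**4 − 39p**3 − 270p**2 − 1653p − 4515 = ((3/5)p + 69/5)(−5p**3 + 50p**2 − 160p + 2365) + (−864p**2 − 864p − 37152)
  −5p**3 + 50p**2 − 160p + 2365 = ((5/864)p − 55/864)(−864p**2 − 864p − 37152) + (0)
Last nonzero remainder: −864p**2 − 864p − 37152. Dividing through by −864 gives the monic gcd p**2 + p + 43.

43 + p + p**2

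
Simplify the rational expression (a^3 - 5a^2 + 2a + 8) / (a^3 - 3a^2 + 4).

(a - 4)/(a - 2)

Apply the Euclidean algorithm:
  a^3 - 5a^2 + 2a + 8 = (a^3 - 3a^2 + 4) + (-2a^2 + 2a + 4)
  a^3 - 3a^2 + 4 = (-(1/2)a + 1)(-2a^2 + 2a + 4) + (0)
Last nonzero remainder: -2a^2 + 2a + 4. Dividing through by -2 gives the monic gcd a^2 - a - 2.
Cancel a^2 - a - 2 from numerator and denominator to get the reduced form.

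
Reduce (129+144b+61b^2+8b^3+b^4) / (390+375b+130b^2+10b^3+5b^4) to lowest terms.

Euclidean algorithm in ℚ[b]:
  b^4+8b^3+61b^2+144b+129 = (1/5)(5b^4+10b^3+130b^2+375b+390) + (6b^3+35b^2+69b+51)
  5b^4+10b^3+130b^2+375b+390 = ((5/6)b-115/36)(6b^3+35b^2+69b+51) + ((6635/36)b^2+(6635/12)b+6635/12)
  6b^3+35b^2+69b+51 = ((216/6635)b+612/6635)((6635/36)b^2+(6635/12)b+6635/12) + (0)
Last nonzero remainder: (6635/36)b^2+(6635/12)b+6635/12. Dividing through by 6635/36 gives the monic gcd b^2+3b+3.
Cancel b^2+3b+3 from numerator and denominator to get the reduced form.

(43+5b+b^2)/(130-5b+5b^2)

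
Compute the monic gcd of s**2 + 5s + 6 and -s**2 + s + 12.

s + 3

Euclidean algorithm in ℚ[s]:
  s**2 + 5s + 6 = (-1)(-s**2 + s + 12) + (6s + 18)
  -s**2 + s + 12 = (-(1/6)s + 2/3)(6s + 18) + (0)
Last nonzero remainder: 6s + 18. Dividing through by 6 gives the monic gcd s + 3.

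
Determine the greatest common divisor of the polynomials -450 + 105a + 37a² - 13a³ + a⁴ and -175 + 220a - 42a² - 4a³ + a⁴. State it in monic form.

25 - 10a + a²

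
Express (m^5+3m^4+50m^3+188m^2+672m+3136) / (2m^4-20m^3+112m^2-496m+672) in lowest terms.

Euclidean algorithm in ℚ[m]:
  m^5+3m^4+50m^3+188m^2+672m+3136 = ((1/2)m+13/2)(2m^4-20m^3+112m^2-496m+672) + (124m^3-292m^2+3560m-1232)
  2m^4-20m^3+112m^2-496m+672 = ((1/62)m-237/1922)(124m^3-292m^2+3560m-1232) + ((17850/961)m^2-(35700/961)m+499800/961)
  124m^3-292m^2+3560m-1232 = ((59582/8925)m-21142/8925)((17850/961)m^2-(35700/961)m+499800/961) + (0)
Last nonzero remainder: (17850/961)m^2-(35700/961)m+499800/961. Dividing through by 17850/961 gives the monic gcd m^2-2m+28.
Cancel m^2-2m+28 from numerator and denominator to get the reduced form.

(m^3+5m^2+32m+112)/(2m^2-16m+24)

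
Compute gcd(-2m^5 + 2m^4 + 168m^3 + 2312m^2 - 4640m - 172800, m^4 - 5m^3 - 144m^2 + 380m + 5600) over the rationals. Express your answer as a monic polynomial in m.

m^3 - 12m^2 - 60m + 800

By polynomial division,
  -2m^5 + 2m^4 + 168m^3 + 2312m^2 - 4640m - 172800 = (-2m - 8)(m^4 - 5m^3 - 144m^2 + 380m + 5600) + (-160m^3 + 1920m^2 + 9600m - 128000)
  m^4 - 5m^3 - 144m^2 + 380m + 5600 = (-(1/160)m - 7/160)(-160m^3 + 1920m^2 + 9600m - 128000) + (0)
Last nonzero remainder: -160m^3 + 1920m^2 + 9600m - 128000. Dividing through by -160 gives the monic gcd m^3 - 12m^2 - 60m + 800.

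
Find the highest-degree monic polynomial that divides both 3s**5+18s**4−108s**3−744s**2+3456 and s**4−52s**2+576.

s**3+4s**2−36s−144

By polynomial division,
  3s**5+18s**4−108s**3−744s**2+3456 = (3s+18)(s**4−52s**2+576) + (48s**3+192s**2−1728s−6912)
  s**4−52s**2+576 = ((1/48)s−1/12)(48s**3+192s**2−1728s−6912) + (0)
Last nonzero remainder: 48s**3+192s**2−1728s−6912. Dividing through by 48 gives the monic gcd s**3+4s**2−36s−144.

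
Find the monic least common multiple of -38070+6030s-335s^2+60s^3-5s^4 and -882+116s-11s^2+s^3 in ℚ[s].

746172-133416s+16592s^2-2516s^3+189s^4-14s^5+s^6

By polynomial division,
  -5s^4+60s^3-335s^2+6030s-38070 = (-5s+5)(s^3-11s^2+116s-882) + (300s^2+1040s-33660)
  s^3-11s^2+116s-882 = ((1/300)s-217/4500)(300s^2+1040s-33660) + ((62629/225)s-62629/25)
  300s^2+1040s-33660 = ((67500/62629)s+841500/62629)((62629/225)s-62629/25) + (0)
Last nonzero remainder: (62629/225)s-62629/25. Dividing through by 62629/225 gives the monic gcd s-9.
Then lcm(f, g) = f·g / gcd(f, g); expanding and making the result monic gives the answer.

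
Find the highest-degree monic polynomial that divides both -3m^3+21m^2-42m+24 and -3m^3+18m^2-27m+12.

m^2-5m+4

Apply the Euclidean algorithm:
  -3m^3+21m^2-42m+24 = (-3m^3+18m^2-27m+12) + (3m^2-15m+12)
  -3m^3+18m^2-27m+12 = (-m+1)(3m^2-15m+12) + (0)
Last nonzero remainder: 3m^2-15m+12. Dividing through by 3 gives the monic gcd m^2-5m+4.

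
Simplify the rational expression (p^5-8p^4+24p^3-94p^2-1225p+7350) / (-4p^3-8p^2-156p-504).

By polynomial division,
  p^5-8p^4+24p^3-94p^2-1225p+7350 = (-(1/4)p^2+(5/2)p-5/4)(-4p^3-8p^2-156p-504) + (160p^2-160p+6720)
  -4p^3-8p^2-156p-504 = (-(1/40)p-3/40)(160p^2-160p+6720) + (0)
Last nonzero remainder: 160p^2-160p+6720. Dividing through by 160 gives the monic gcd p^2-p+42.
Cancel p^2-p+42 from numerator and denominator to get the reduced form.

(-p^3+7p^2+25p-175)/(4p+12)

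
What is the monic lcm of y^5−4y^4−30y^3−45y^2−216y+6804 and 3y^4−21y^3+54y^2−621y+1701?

By polynomial division,
  y^5−4y^4−30y^3−45y^2−216y+6804 = ((1/3)y+1)(3y^4−21y^3+54y^2−621y+1701) + (−27y^3+108y^2−162y+5103)
  3y^4−21y^3+54y^2−621y+1701 = (−(1/9)y+1/3)(−27y^3+108y^2−162y+5103) + (0)
Last nonzero remainder: −27y^3+108y^2−162y+5103. Dividing through by −27 gives the monic gcd y^3−4y^2+6y−189.
Then lcm(f, g) = f·g / gcd(f, g); expanding and making the result monic gives the answer.

y^6−7y^5−18y^4+45y^3−81y^2+7452y−20412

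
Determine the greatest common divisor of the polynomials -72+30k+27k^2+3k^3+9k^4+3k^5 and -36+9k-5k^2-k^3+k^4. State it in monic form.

Apply the Euclidean algorithm:
  3k^5+9k^4+3k^3+27k^2+30k-72 = (3k+12)(k^4-k^3-5k^2+9k-36) + (30k^3+60k^2+30k+360)
  k^4-k^3-5k^2+9k-36 = ((1/30)k-1/10)(30k^3+60k^2+30k+360) + (0)
Last nonzero remainder: 30k^3+60k^2+30k+360. Dividing through by 30 gives the monic gcd k^3+2k^2+k+12.

12+k+2k^2+k^3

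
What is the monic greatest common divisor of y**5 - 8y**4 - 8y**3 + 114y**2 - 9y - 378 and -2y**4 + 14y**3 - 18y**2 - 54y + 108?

Repeated division with remainder:
  y**5 - 8y**4 - 8y**3 + 114y**2 - 9y - 378 = (-(1/2)y + 1/2)(-2y**4 + 14y**3 - 18y**2 - 54y + 108) + (-24y**3 + 96y**2 + 72y - 432)
  -2y**4 + 14y**3 - 18y**2 - 54y + 108 = ((1/12)y - 1/4)(-24y**3 + 96y**2 + 72y - 432) + (0)
Last nonzero remainder: -24y**3 + 96y**2 + 72y - 432. Dividing through by -24 gives the monic gcd y**3 - 4y**2 - 3y + 18.

y**3 - 4y**2 - 3y + 18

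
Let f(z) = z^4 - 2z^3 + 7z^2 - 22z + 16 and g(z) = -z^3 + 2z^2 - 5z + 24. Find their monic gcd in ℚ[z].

By polynomial division,
  z^4 - 2z^3 + 7z^2 - 22z + 16 = (-z)(-z^3 + 2z^2 - 5z + 24) + (2z^2 + 2z + 16)
  -z^3 + 2z^2 - 5z + 24 = (-(1/2)z + 3/2)(2z^2 + 2z + 16) + (0)
Last nonzero remainder: 2z^2 + 2z + 16. Dividing through by 2 gives the monic gcd z^2 + z + 8.

z^2 + z + 8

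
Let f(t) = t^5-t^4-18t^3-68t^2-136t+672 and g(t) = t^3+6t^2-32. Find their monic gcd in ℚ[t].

Apply the Euclidean algorithm:
  t^5-t^4-18t^3-68t^2-136t+672 = (t^2-7t+24)(t^3+6t^2-32) + (-180t^2-360t+1440)
  t^3+6t^2-32 = (-(1/180)t-1/45)(-180t^2-360t+1440) + (0)
Last nonzero remainder: -180t^2-360t+1440. Dividing through by -180 gives the monic gcd t^2+2t-8.

t^2+2t-8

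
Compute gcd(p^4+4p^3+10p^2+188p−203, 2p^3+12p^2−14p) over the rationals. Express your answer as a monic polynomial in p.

Repeated division with remainder:
  p^4+4p^3+10p^2+188p−203 = ((1/2)p−1)(2p^3+12p^2−14p) + (29p^2+174p−203)
  2p^3+12p^2−14p = ((2/29)p)(29p^2+174p−203) + (0)
Last nonzero remainder: 29p^2+174p−203. Dividing through by 29 gives the monic gcd p^2+6p−7.

p^2+6p−7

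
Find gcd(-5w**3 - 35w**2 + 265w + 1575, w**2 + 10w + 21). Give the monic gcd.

1

By polynomial division,
  -5w**3 - 35w**2 + 265w + 1575 = (-5w + 15)(w**2 + 10w + 21) + (220w + 1260)
  w**2 + 10w + 21 = ((1/220)w + 47/2420)(220w + 1260) + (-420/121)
  220w + 1260 = (-(1331/21)w - 363)(-420/121) + (0)
The last nonzero remainder is the constant -420/121, so the polynomials are coprime and gcd = 1.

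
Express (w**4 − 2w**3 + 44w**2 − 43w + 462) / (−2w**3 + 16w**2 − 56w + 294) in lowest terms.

By polynomial division,
  w**4 − 2w**3 + 44w**2 − 43w + 462 = (−(1/2)w − 3)(−2w**3 + 16w**2 − 56w + 294) + (64w**2 − 64w + 1344)
  −2w**3 + 16w**2 − 56w + 294 = (−(1/32)w + 7/32)(64w**2 − 64w + 1344) + (0)
Last nonzero remainder: 64w**2 − 64w + 1344. Dividing through by 64 gives the monic gcd w**2 − w + 21.
Cancel w**2 − w + 21 from numerator and denominator to get the reduced form.

(−w**2 + w − 22)/(2w − 14)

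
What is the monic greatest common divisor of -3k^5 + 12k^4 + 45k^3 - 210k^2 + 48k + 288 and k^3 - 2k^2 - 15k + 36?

k^2 + k - 12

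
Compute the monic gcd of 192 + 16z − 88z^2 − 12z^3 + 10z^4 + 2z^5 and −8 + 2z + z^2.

Euclidean algorithm in ℚ[z]:
  2z^5 + 10z^4 − 12z^3 − 88z^2 + 16z + 192 = (2z^3 + 6z^2 − 8z − 24)(z^2 + 2z − 8) + (0)
The last nonzero remainder z^2 + 2z − 8 is already monic.

−8 + 2z + z^2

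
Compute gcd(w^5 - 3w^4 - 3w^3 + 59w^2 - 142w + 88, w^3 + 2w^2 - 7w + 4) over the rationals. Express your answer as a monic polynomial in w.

Euclidean algorithm in ℚ[w]:
  w^5 - 3w^4 - 3w^3 + 59w^2 - 142w + 88 = (w^2 - 5w + 14)(w^3 + 2w^2 - 7w + 4) + (-8w^2 - 24w + 32)
  w^3 + 2w^2 - 7w + 4 = (-(1/8)w + 1/8)(-8w^2 - 24w + 32) + (0)
Last nonzero remainder: -8w^2 - 24w + 32. Dividing through by -8 gives the monic gcd w^2 + 3w - 4.

w^2 + 3w - 4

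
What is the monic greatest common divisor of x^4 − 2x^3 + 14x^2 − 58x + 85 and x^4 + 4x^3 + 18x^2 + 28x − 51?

x^2 + 2x + 17

By polynomial division,
  x^4 − 2x^3 + 14x^2 − 58x + 85 = (x^4 + 4x^3 + 18x^2 + 28x − 51) + (−6x^3 − 4x^2 − 86x + 136)
  x^4 + 4x^3 + 18x^2 + 28x − 51 = (−(1/6)x − 5/9)(−6x^3 − 4x^2 − 86x + 136) + ((13/9)x^2 + (26/9)x + 221/9)
  −6x^3 − 4x^2 − 86x + 136 = (−(54/13)x + 72/13)((13/9)x^2 + (26/9)x + 221/9) + (0)
Last nonzero remainder: (13/9)x^2 + (26/9)x + 221/9. Dividing through by 13/9 gives the monic gcd x^2 + 2x + 17.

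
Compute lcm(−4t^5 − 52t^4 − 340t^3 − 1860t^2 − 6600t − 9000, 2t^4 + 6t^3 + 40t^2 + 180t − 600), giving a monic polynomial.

t^6 + 11t^5 + 59t^4 + 295t^3 + 720t^2 − 1050t − 4500

Repeated division with remainder:
  −4t^5 − 52t^4 − 340t^3 − 1860t^2 − 6600t − 9000 = (−2t − 20)(2t^4 + 6t^3 + 40t^2 + 180t − 600) + (−140t^3 − 700t^2 − 4200t − 21000)
  2t^4 + 6t^3 + 40t^2 + 180t − 600 = (−(1/70)t + 1/35)(−140t^3 − 700t^2 − 4200t − 21000) + (0)
Last nonzero remainder: −140t^3 − 700t^2 − 4200t − 21000. Dividing through by −140 gives the monic gcd t^3 + 5t^2 + 30t + 150.
Then lcm(f, g) = f·g / gcd(f, g); expanding and making the result monic gives the answer.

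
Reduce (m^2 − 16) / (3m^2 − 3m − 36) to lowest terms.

Apply the Euclidean algorithm:
  m^2 − 16 = (1/3)(3m^2 − 3m − 36) + (m − 4)
  3m^2 − 3m − 36 = (3m + 9)(m − 4) + (0)
The last nonzero remainder m − 4 is already monic.
Cancel m − 4 from numerator and denominator to get the reduced form.

(m + 4)/(3m + 9)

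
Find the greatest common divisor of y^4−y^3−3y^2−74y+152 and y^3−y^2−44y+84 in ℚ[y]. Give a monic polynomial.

y−2

By polynomial division,
  y^4−y^3−3y^2−74y+152 = (y)(y^3−y^2−44y+84) + (41y^2−158y+152)
  y^3−y^2−44y+84 = ((1/41)y+117/1681)(41y^2−158y+152) + (−(61710/1681)y+123420/1681)
  41y^2−158y+152 = (−(68921/61710)y+63878/30855)(−(61710/1681)y+123420/1681) + (0)
Last nonzero remainder: −(61710/1681)y+123420/1681. Dividing through by −61710/1681 gives the monic gcd y−2.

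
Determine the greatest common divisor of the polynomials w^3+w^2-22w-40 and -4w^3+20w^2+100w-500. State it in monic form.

Apply the Euclidean algorithm:
  w^3+w^2-22w-40 = (-1/4)(-4w^3+20w^2+100w-500) + (6w^2+3w-165)
  -4w^3+20w^2+100w-500 = (-(2/3)w+11/3)(6w^2+3w-165) + (-21w+105)
  6w^2+3w-165 = (-(2/7)w-11/7)(-21w+105) + (0)
Last nonzero remainder: -21w+105. Dividing through by -21 gives the monic gcd w-5.

w-5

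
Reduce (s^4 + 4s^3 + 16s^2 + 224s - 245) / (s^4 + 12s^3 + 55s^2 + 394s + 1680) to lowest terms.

(s^2 + 6s - 7)/(s^2 + 14s + 48)

Apply the Euclidean algorithm:
  s^4 + 4s^3 + 16s^2 + 224s - 245 = (s^4 + 12s^3 + 55s^2 + 394s + 1680) + (-8s^3 - 39s^2 - 170s - 1925)
  s^4 + 12s^3 + 55s^2 + 394s + 1680 = (-(1/8)s - 57/64)(-8s^3 - 39s^2 - 170s - 1925) + (-(63/64)s^2 + (63/32)s - 2205/64)
  -8s^3 - 39s^2 - 170s - 1925 = ((512/63)s + 3520/63)(-(63/64)s^2 + (63/32)s - 2205/64) + (0)
Last nonzero remainder: -(63/64)s^2 + (63/32)s - 2205/64. Dividing through by -63/64 gives the monic gcd s^2 - 2s + 35.
Cancel s^2 - 2s + 35 from numerator and denominator to get the reduced form.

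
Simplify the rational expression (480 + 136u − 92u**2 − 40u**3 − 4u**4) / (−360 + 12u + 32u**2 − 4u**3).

Repeated division with remainder:
  −4u**4 − 40u**3 − 92u**2 + 136u + 480 = (u + 18)(−4u**3 + 32u**2 + 12u − 360) + (−680u**2 + 280u + 6960)
  −4u**3 + 32u**2 + 12u − 360 = ((1/170)u − 129/2890)(−680u**2 + 280u + 6960) + (−(4752/289)u − 14256/289)
  −680u**2 + 280u + 6960 = ((24565/594)u − 41905/297)(−(4752/289)u − 14256/289) + (0)
Last nonzero remainder: −(4752/289)u − 14256/289. Dividing through by −4752/289 gives the monic gcd u + 3.
Cancel u + 3 from numerator and denominator to get the reduced form.

(−40 + 2u + 7u**2 + u**3)/(30 − 11u + u**2)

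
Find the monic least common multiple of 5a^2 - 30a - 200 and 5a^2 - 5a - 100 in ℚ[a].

a^3 - 11a^2 - 10a + 200

Euclidean algorithm in ℚ[a]:
  5a^2 - 30a - 200 = (5a^2 - 5a - 100) + (-25a - 100)
  5a^2 - 5a - 100 = (-(1/5)a + 1)(-25a - 100) + (0)
Last nonzero remainder: -25a - 100. Dividing through by -25 gives the monic gcd a + 4.
Then lcm(f, g) = f·g / gcd(f, g); expanding and making the result monic gives the answer.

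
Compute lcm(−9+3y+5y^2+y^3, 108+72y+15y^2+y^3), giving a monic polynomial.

−324+207y^2+99y^3+17y^4+y^5

By polynomial division,
  y^3+5y^2+3y−9 = (y^3+15y^2+72y+108) + (−10y^2−69y−117)
  y^3+15y^2+72y+108 = (−(1/10)y−81/100)(−10y^2−69y−117) + ((441/100)y+1323/100)
  −10y^2−69y−117 = (−(1000/441)y−1300/147)((441/100)y+1323/100) + (0)
Last nonzero remainder: (441/100)y+1323/100. Dividing through by 441/100 gives the monic gcd y+3.
Then lcm(f, g) = f·g / gcd(f, g); expanding and making the result monic gives the answer.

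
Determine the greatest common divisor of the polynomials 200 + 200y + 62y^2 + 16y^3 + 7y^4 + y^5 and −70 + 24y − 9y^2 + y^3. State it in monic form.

Euclidean algorithm in ℚ[y]:
  y^5 + 7y^4 + 16y^3 + 62y^2 + 200y + 200 = (y^2 + 16y + 136)(y^3 − 9y^2 + 24y − 70) + (972y^2 − 1944y + 9720)
  y^3 − 9y^2 + 24y − 70 = ((1/972)y − 7/972)(972y^2 − 1944y + 9720) + (0)
Last nonzero remainder: 972y^2 − 1944y + 9720. Dividing through by 972 gives the monic gcd y^2 − 2y + 10.

10 − 2y + y^2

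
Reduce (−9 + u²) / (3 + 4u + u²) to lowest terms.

By polynomial division,
  u² − 9 = (u² + 4u + 3) + (−4u − 12)
  u² + 4u + 3 = (−(1/4)u − 1/4)(−4u − 12) + (0)
Last nonzero remainder: −4u − 12. Dividing through by −4 gives the monic gcd u + 3.
Cancel u + 3 from numerator and denominator to get the reduced form.

(−3 + u)/(1 + u)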